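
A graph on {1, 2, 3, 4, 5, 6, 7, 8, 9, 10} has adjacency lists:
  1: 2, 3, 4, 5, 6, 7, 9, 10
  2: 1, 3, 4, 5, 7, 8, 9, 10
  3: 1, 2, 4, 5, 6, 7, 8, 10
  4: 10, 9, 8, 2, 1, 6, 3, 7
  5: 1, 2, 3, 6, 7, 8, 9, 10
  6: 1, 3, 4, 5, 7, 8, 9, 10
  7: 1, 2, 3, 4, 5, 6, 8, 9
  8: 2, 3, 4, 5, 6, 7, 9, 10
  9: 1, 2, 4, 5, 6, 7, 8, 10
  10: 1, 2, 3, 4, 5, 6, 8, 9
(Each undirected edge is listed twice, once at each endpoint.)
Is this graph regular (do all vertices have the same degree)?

Degrees: 1:8, 2:8, 3:8, 4:8, 5:8, 6:8, 7:8, 8:8, 9:8, 10:8
All degrees equal 8; the graph is regular.

Yes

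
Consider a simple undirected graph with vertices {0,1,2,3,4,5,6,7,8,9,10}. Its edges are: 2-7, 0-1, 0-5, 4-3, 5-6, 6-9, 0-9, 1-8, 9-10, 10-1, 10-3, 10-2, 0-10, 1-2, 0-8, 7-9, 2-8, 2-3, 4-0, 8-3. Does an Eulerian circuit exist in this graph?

No

Degrees: 0:6, 1:4, 2:5, 3:4, 4:2, 5:2, 6:2, 7:2, 8:4, 9:4, 10:5
Vertices with odd degree: 2, 10. An Eulerian circuit requires all degrees even.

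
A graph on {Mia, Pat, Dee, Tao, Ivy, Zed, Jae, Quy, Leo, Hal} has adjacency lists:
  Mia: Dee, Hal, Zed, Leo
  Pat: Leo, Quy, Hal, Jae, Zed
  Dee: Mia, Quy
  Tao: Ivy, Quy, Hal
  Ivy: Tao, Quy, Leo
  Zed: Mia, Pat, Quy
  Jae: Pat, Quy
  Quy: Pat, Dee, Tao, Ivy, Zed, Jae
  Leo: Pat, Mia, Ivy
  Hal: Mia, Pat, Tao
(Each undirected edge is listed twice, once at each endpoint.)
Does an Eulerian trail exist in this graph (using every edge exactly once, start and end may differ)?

No

Degrees: Mia:4, Pat:5, Dee:2, Tao:3, Ivy:3, Zed:3, Jae:2, Quy:6, Leo:3, Hal:3
Odd-degree vertices: Pat, Tao, Ivy, Zed, Leo, Hal (6 total).
An Eulerian trail requires 0 or 2 odd-degree vertices; here there are 6.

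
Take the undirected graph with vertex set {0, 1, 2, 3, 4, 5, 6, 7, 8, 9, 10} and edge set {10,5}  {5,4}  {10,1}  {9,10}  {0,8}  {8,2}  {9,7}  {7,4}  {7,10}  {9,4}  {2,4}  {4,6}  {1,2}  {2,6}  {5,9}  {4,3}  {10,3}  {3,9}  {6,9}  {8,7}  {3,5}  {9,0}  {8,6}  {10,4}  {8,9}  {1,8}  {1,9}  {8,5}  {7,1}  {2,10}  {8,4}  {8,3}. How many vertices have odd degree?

8

Degrees: 0:2, 1:5, 2:5, 3:5, 4:8, 5:5, 6:4, 7:5, 8:9, 9:9, 10:7
Odd-degree vertices: 1, 2, 3, 5, 7, 8, 9, 10.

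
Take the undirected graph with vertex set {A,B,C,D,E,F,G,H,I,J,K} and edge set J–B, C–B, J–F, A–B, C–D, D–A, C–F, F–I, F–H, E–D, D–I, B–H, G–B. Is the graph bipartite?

Yes

A valid 2-coloring puts {B, D, F, K} on one side and {A, C, E, G, H, I, J} on the other; every edge crosses between the two sides.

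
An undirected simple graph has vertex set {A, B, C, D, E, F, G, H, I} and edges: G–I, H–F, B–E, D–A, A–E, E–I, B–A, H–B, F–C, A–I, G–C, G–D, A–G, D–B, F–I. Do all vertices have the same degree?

Degrees: A:5, B:4, C:2, D:3, E:3, F:3, G:4, H:2, I:4
Degrees are not all equal (e.g. deg(C)=2 but deg(A)=5); not regular.

No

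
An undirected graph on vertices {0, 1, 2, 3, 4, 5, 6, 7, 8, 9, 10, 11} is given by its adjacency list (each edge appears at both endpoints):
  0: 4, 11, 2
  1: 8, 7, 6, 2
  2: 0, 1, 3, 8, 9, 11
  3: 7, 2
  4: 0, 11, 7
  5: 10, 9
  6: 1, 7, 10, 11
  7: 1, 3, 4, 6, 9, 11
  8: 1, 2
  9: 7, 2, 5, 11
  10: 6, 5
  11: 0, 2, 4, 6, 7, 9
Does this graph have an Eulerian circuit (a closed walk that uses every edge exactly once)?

Degrees: 0:3, 1:4, 2:6, 3:2, 4:3, 5:2, 6:4, 7:6, 8:2, 9:4, 10:2, 11:6
Vertices with odd degree: 0, 4. An Eulerian circuit requires all degrees even.

No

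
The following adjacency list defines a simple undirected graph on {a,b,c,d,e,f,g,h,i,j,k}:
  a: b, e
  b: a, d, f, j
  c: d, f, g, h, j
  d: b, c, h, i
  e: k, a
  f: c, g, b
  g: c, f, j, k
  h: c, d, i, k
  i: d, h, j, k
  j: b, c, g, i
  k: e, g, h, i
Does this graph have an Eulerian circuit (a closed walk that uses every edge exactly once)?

Degrees: a:2, b:4, c:5, d:4, e:2, f:3, g:4, h:4, i:4, j:4, k:4
Vertices with odd degree: c, f. An Eulerian circuit requires all degrees even.

No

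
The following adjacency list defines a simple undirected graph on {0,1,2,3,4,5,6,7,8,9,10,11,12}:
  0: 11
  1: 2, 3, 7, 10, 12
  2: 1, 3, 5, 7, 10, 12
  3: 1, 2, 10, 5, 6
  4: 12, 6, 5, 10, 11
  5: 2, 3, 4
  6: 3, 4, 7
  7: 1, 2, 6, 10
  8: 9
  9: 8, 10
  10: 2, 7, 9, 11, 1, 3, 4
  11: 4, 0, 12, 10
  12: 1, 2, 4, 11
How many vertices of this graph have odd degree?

Degrees: 0:1, 1:5, 2:6, 3:5, 4:5, 5:3, 6:3, 7:4, 8:1, 9:2, 10:7, 11:4, 12:4
Odd-degree vertices: 0, 1, 3, 4, 5, 6, 8, 10.

8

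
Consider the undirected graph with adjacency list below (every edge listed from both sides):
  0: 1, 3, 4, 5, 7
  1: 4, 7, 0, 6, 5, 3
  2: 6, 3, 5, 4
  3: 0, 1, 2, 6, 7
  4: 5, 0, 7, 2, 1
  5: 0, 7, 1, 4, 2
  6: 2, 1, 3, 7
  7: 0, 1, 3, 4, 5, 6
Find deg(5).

Neighbors of 5: 0, 1, 2, 4, 7.

5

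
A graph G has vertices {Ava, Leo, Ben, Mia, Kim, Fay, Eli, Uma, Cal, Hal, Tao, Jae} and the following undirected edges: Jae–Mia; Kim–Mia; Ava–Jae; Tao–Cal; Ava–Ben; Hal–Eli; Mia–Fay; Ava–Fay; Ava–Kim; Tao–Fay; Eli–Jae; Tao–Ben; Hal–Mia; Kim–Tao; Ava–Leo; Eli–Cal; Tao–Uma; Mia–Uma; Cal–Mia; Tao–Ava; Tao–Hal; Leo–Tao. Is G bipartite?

The cycle Ava-Kim-Tao-Ava has length 3, which is odd, so the graph is not bipartite.

No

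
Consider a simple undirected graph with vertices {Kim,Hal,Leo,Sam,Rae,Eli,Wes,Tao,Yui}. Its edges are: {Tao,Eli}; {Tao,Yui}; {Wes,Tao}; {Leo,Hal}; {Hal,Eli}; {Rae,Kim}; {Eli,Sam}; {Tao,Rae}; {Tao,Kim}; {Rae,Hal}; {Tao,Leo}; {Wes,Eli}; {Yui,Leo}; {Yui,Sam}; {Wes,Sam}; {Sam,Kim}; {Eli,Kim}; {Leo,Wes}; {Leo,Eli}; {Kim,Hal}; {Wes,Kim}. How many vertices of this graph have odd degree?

4

Degrees: Kim:6, Hal:4, Leo:5, Sam:4, Rae:3, Eli:6, Wes:5, Tao:6, Yui:3
Odd-degree vertices: Leo, Rae, Wes, Yui.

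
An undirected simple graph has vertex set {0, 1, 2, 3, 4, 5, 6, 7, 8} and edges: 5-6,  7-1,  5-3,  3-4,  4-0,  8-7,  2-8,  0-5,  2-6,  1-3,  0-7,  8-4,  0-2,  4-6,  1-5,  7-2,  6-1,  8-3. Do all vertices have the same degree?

Yes

Degrees: 0:4, 1:4, 2:4, 3:4, 4:4, 5:4, 6:4, 7:4, 8:4
All degrees equal 4; the graph is regular.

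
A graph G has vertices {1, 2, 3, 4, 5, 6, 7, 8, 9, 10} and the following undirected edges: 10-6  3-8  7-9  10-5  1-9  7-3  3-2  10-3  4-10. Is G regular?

Degrees: 1:1, 2:1, 3:4, 4:1, 5:1, 6:1, 7:2, 8:1, 9:2, 10:4
Degrees are not all equal (e.g. deg(1)=1 but deg(3)=4); not regular.

No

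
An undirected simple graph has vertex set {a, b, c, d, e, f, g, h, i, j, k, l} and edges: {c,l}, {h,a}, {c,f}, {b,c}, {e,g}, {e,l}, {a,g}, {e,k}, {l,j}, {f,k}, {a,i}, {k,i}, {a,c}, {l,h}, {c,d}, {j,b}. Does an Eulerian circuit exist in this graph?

Degrees: a:4, b:2, c:5, d:1, e:3, f:2, g:2, h:2, i:2, j:2, k:3, l:4
c, d, e, k have odd degree; an Eulerian circuit needs every degree to be even, so none exists.

No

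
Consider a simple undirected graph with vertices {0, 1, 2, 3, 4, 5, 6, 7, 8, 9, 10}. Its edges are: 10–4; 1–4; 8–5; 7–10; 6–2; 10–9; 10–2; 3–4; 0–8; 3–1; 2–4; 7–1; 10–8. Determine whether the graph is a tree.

|V| = 11, |E| = 13.
Connected but with 13 > 10 edges, so it has a cycle and is not a tree.

No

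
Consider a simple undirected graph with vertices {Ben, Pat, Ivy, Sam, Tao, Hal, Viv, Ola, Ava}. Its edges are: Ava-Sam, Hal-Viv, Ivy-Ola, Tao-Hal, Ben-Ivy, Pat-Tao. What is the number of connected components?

Component: {Sam, Ava}
Component: {Ben, Ivy, Ola}
Component: {Pat, Tao, Hal, Viv}

3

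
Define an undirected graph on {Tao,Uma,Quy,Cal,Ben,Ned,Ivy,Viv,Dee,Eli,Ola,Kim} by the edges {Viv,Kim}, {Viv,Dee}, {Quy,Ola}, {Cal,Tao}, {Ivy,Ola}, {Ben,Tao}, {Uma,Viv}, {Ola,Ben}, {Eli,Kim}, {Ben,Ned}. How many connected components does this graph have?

2

Component: {Uma, Viv, Dee, Eli, Kim}
Component: {Tao, Quy, Cal, Ben, Ned, Ivy, Ola}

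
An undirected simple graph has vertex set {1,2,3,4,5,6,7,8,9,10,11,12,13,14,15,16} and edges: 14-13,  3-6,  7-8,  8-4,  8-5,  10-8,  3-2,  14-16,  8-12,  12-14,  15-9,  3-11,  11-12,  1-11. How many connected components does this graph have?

2

Component: {9, 15}
Component: {1, 2, 3, 4, 5, 6, 7, 8, 10, 11, 12, 13, 14, 16}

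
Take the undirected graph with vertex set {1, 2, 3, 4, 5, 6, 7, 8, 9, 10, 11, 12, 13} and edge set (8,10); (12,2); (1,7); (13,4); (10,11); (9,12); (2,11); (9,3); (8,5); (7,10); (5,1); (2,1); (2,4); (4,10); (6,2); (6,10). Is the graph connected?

A breadth-first search from 1 visits 1, 2, 7, 5, 4, 12, 11, 6, 10, 8, 13, 9, 3 — all 13 vertices — so the graph is connected.

Yes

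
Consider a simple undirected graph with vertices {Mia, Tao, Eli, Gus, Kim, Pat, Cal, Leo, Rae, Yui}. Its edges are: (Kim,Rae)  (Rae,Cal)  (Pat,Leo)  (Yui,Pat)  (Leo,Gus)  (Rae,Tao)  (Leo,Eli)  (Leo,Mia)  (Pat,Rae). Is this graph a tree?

|V| = 10, |E| = 9.
Connected and |E| = |V| - 1, which characterizes a tree.

Yes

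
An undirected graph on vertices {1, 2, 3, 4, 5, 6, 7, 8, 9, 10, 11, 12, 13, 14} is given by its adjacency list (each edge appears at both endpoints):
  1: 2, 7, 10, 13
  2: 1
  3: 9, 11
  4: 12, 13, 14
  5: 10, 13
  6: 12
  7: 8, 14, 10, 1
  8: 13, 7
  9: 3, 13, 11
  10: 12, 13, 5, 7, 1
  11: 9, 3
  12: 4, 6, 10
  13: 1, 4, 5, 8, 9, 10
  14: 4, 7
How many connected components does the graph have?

Component: {1, 2, 3, 4, 5, 6, 7, 8, 9, 10, 11, 12, 13, 14}

1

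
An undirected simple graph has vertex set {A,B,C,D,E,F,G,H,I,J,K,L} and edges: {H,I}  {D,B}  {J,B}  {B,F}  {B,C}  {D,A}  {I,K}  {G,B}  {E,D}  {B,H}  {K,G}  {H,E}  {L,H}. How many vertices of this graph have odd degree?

6

Degrees: A:1, B:6, C:1, D:3, E:2, F:1, G:2, H:4, I:2, J:1, K:2, L:1
Odd-degree vertices: A, C, D, F, J, L.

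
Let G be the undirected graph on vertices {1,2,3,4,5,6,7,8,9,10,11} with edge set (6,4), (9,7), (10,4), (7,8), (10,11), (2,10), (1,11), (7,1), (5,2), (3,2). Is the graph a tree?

Yes

|V| = 11, |E| = 10.
It is connected with exactly 10 edges, hence acyclic — it is a tree.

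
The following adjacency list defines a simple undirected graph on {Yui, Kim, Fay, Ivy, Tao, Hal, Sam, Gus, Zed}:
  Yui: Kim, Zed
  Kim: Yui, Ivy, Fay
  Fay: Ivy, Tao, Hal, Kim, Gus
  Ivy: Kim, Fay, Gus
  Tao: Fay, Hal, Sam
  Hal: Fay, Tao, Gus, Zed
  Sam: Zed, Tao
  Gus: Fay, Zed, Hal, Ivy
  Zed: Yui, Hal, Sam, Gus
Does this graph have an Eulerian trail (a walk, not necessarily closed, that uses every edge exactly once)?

Degrees: Yui:2, Kim:3, Fay:5, Ivy:3, Tao:3, Hal:4, Sam:2, Gus:4, Zed:4
Odd-degree vertices: Kim, Fay, Ivy, Tao (4 total).
An Eulerian trail requires 0 or 2 odd-degree vertices; here there are 4.

No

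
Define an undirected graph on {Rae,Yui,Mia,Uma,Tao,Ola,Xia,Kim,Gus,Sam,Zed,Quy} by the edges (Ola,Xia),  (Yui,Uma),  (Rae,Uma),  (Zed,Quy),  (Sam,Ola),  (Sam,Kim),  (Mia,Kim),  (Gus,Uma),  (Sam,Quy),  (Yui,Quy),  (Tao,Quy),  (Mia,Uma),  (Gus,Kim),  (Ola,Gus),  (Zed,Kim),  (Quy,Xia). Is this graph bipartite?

A valid 2-coloring puts {Uma, Ola, Kim, Quy} on one side and {Rae, Yui, Mia, Tao, Xia, Gus, Sam, Zed} on the other; every edge crosses between the two sides.

Yes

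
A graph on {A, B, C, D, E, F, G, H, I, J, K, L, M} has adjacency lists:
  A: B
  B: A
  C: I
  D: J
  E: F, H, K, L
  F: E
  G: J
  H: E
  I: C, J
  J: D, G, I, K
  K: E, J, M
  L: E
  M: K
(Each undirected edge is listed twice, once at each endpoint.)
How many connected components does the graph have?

Component: {A, B}
Component: {C, D, E, F, G, H, I, J, K, L, M}

2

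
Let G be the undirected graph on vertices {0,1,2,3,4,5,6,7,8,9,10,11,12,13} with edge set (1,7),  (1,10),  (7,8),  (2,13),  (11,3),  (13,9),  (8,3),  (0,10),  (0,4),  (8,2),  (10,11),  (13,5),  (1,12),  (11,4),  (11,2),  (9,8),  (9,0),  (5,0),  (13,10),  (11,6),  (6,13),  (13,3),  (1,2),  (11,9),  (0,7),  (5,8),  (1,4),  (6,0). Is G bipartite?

A valid 2-coloring puts {2, 3, 4, 5, 6, 7, 9, 10, 12} on one side and {0, 1, 8, 11, 13} on the other; every edge crosses between the two sides.

Yes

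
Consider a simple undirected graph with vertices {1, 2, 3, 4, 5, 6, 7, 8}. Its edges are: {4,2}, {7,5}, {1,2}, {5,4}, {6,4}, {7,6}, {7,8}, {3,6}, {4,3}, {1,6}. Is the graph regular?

No

Degrees: 1:2, 2:2, 3:2, 4:4, 5:2, 6:4, 7:3, 8:1
Degrees are not all equal (e.g. deg(8)=1 but deg(4)=4); not regular.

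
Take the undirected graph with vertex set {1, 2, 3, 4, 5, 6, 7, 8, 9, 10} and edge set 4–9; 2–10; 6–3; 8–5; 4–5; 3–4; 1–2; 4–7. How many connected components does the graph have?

Component: {1, 2, 10}
Component: {3, 4, 5, 6, 7, 8, 9}

2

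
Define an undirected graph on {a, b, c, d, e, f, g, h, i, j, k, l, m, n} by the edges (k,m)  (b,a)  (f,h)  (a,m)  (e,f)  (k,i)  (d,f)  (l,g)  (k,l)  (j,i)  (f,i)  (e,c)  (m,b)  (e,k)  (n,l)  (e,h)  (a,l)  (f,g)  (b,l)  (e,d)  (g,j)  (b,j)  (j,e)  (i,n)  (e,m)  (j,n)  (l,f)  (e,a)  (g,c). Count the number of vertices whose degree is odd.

Degrees: a:4, b:4, c:2, d:2, e:8, f:6, g:4, h:2, i:4, j:5, k:4, l:6, m:4, n:3
Odd-degree vertices: j, n.

2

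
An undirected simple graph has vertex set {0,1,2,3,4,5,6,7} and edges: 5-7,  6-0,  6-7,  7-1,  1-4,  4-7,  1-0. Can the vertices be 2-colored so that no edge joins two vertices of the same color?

No

The cycle 1-4-7-1 has length 3, which is odd, so the graph is not bipartite.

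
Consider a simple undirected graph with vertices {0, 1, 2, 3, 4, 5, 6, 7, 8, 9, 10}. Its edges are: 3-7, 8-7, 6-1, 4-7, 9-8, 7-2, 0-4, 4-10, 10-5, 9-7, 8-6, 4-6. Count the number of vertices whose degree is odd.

8

Degrees: 0:1, 1:1, 2:1, 3:1, 4:4, 5:1, 6:3, 7:5, 8:3, 9:2, 10:2
Odd-degree vertices: 0, 1, 2, 3, 5, 6, 7, 8.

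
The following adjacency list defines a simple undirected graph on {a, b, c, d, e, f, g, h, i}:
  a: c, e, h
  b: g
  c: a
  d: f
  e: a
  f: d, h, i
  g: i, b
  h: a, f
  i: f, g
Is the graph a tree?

The graph has 9 vertices and 8 edges.
Connected and |E| = |V| - 1, which characterizes a tree.

Yes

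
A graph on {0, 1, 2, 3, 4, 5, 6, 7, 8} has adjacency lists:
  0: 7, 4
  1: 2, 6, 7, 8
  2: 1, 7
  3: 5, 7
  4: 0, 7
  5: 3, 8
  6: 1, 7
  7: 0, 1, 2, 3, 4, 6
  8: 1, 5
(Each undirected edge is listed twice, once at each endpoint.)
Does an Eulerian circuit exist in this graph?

Degrees: 0:2, 1:4, 2:2, 3:2, 4:2, 5:2, 6:2, 7:6, 8:2
Every vertex has even degree and the edges form a single connected piece, so an Eulerian circuit exists.

Yes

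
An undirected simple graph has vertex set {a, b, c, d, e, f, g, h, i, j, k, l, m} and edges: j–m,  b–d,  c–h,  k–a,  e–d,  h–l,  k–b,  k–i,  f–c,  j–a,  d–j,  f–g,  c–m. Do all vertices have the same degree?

Degrees: a:2, b:2, c:3, d:3, e:1, f:2, g:1, h:2, i:1, j:3, k:3, l:1, m:2
Vertex e has degree 1 while c has degree 3, so the graph is not regular.

No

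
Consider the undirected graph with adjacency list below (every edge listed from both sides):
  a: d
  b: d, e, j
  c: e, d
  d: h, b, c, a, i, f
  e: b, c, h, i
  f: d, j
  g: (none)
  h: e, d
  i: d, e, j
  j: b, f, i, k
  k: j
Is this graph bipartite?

A valid 2-coloring puts {d, e, g, j} on one side and {a, b, c, f, h, i, k} on the other; every edge crosses between the two sides.

Yes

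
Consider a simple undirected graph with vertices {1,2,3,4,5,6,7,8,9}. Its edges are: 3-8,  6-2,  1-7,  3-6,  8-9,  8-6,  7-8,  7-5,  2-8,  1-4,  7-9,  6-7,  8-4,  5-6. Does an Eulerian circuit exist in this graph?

Degrees: 1:2, 2:2, 3:2, 4:2, 5:2, 6:5, 7:5, 8:6, 9:2
Vertices with odd degree: 6, 7. An Eulerian circuit requires all degrees even.

No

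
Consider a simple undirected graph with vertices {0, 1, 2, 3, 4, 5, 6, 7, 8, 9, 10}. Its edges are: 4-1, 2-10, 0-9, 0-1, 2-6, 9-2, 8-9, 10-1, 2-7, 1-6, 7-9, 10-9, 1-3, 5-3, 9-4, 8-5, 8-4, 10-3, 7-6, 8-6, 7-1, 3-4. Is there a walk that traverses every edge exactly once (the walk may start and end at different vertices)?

Yes

Degrees: 0:2, 1:6, 2:4, 3:4, 4:4, 5:2, 6:4, 7:4, 8:4, 9:6, 10:4
Odd-degree vertices: none (0 total).
The non-isolated vertices are connected and exactly 0 have odd degree, so an Eulerian trail exists.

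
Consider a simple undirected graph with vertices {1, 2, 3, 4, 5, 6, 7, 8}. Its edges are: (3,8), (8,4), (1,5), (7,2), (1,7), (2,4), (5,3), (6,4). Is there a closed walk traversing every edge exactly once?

No

Degrees: 1:2, 2:2, 3:2, 4:3, 5:2, 6:1, 7:2, 8:2
Vertices with odd degree: 4, 6. An Eulerian circuit requires all degrees even.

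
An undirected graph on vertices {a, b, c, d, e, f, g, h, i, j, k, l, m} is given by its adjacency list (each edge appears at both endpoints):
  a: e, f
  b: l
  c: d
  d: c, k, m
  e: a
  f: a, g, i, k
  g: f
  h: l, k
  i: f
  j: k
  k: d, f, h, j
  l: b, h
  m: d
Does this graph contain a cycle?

|V| = 13, |E| = 12, number of components = 1.
Since 12 = 13 - 1, the graph is a forest and contains no cycle.

No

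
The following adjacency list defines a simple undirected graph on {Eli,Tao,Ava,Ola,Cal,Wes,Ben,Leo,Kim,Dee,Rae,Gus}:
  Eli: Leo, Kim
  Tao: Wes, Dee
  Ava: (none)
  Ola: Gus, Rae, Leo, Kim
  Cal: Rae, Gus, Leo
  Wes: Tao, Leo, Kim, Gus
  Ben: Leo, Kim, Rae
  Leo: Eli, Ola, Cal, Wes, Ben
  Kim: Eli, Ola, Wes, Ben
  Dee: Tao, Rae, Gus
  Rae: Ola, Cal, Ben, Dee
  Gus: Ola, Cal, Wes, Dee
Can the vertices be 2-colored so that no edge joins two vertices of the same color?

Yes

Color {Tao, Ava, Leo, Kim, Rae, Gus} black and {Eli, Ola, Cal, Wes, Ben, Dee} white. No edge joins two same-colored vertices, so the graph is bipartite.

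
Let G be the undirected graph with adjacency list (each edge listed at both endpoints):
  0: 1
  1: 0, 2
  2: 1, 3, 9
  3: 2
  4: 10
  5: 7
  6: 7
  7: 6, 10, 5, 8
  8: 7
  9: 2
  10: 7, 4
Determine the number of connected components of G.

2

Component: {0, 1, 2, 3, 9}
Component: {4, 5, 6, 7, 8, 10}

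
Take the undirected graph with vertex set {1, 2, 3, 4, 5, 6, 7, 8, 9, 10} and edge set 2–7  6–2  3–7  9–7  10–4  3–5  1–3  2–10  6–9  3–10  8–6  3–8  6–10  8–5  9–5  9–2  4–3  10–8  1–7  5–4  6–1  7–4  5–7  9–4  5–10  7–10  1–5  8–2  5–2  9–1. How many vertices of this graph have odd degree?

Degrees: 1:5, 2:6, 3:6, 4:5, 5:8, 6:5, 7:7, 8:5, 9:6, 10:7
Odd-degree vertices: 1, 4, 6, 7, 8, 10.

6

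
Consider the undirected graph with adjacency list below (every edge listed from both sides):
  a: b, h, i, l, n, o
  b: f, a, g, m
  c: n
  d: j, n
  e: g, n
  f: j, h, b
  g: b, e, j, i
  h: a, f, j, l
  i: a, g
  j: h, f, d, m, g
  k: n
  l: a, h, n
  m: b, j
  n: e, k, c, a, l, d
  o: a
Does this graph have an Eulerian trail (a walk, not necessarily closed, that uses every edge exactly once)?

No

Degrees: a:6, b:4, c:1, d:2, e:2, f:3, g:4, h:4, i:2, j:5, k:1, l:3, m:2, n:6, o:1
Odd-degree vertices: c, f, j, k, l, o (6 total).
An Eulerian trail requires 0 or 2 odd-degree vertices; here there are 6.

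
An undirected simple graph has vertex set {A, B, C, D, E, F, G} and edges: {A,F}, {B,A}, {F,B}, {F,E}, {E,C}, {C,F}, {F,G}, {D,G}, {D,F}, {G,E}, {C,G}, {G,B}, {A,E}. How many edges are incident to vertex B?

3

Neighbors of B: A, F, G.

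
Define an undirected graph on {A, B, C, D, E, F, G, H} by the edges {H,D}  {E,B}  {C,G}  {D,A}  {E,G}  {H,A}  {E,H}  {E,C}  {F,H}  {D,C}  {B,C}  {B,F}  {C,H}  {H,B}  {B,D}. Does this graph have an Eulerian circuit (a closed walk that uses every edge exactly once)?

Degrees: A:2, B:5, C:5, D:4, E:4, F:2, G:2, H:6
B, C have odd degree; an Eulerian circuit needs every degree to be even, so none exists.

No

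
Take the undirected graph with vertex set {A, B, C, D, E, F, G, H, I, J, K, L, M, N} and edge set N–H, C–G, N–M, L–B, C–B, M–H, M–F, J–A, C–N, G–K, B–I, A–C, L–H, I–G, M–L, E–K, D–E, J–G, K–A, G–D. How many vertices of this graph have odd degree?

Degrees: A:3, B:3, C:4, D:2, E:2, F:1, G:5, H:3, I:2, J:2, K:3, L:3, M:4, N:3
Odd-degree vertices: A, B, F, G, H, K, L, N.

8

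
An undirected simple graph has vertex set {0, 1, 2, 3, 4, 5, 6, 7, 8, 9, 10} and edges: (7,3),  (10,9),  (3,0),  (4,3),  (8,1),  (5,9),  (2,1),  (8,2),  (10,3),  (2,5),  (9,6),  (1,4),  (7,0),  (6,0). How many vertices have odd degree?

Degrees: 0:3, 1:3, 2:3, 3:4, 4:2, 5:2, 6:2, 7:2, 8:2, 9:3, 10:2
Odd-degree vertices: 0, 1, 2, 9.

4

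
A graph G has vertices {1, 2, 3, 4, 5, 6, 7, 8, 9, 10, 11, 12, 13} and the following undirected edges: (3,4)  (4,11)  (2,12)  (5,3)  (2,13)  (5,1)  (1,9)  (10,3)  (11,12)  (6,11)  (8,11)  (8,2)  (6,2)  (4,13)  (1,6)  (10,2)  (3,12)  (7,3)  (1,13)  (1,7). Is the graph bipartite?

The cycle 1-7-3-4-13-1 has length 5, which is odd, so the graph is not bipartite.

No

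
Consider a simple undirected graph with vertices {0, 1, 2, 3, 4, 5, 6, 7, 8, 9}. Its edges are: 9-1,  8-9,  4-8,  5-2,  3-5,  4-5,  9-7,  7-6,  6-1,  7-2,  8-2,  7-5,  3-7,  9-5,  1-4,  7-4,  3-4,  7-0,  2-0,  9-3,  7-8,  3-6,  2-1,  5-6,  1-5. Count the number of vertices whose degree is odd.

Degrees: 0:2, 1:5, 2:5, 3:5, 4:5, 5:7, 6:4, 7:8, 8:4, 9:5
Odd-degree vertices: 1, 2, 3, 4, 5, 9.

6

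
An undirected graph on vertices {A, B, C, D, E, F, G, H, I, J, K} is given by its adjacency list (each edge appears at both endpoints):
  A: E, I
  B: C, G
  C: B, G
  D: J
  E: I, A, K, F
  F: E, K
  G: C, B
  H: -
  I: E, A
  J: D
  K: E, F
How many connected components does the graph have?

4

Component: {H}
Component: {D, J}
Component: {B, C, G}
Component: {A, E, F, I, K}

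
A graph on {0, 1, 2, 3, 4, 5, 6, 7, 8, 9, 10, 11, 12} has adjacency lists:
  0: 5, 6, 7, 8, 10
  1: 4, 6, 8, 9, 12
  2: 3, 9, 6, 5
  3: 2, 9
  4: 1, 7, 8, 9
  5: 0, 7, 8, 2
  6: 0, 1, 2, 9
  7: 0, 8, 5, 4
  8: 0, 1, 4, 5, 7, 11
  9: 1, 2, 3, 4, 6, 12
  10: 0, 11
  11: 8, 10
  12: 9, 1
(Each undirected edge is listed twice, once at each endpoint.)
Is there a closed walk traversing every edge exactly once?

No

Degrees: 0:5, 1:5, 2:4, 3:2, 4:4, 5:4, 6:4, 7:4, 8:6, 9:6, 10:2, 11:2, 12:2
0, 1 have odd degree; an Eulerian circuit needs every degree to be even, so none exists.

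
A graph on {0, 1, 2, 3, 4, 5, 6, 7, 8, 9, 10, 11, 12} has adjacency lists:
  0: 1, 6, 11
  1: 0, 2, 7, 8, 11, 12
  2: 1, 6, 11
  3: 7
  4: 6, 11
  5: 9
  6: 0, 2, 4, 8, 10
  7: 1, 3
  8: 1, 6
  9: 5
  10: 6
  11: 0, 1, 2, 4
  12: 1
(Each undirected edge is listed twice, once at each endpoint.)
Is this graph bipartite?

No

0-11-1-0 is an odd cycle (length 3), and a bipartite graph can contain only even cycles.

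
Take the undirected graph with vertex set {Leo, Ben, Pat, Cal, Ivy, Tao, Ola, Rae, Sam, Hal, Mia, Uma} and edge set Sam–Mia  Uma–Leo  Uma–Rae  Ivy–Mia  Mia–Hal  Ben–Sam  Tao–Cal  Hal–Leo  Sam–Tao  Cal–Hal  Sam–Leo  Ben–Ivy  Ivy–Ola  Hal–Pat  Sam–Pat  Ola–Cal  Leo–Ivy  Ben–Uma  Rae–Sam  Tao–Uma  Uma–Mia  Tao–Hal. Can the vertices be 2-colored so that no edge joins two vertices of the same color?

No

The cycle Hal-Cal-Ola-Ivy-Leo-Hal has length 5, which is odd, so the graph is not bipartite.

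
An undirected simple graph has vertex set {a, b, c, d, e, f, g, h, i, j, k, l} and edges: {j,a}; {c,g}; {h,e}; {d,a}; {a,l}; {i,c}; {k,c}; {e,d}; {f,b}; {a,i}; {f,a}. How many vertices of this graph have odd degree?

Degrees: a:5, b:1, c:3, d:2, e:2, f:2, g:1, h:1, i:2, j:1, k:1, l:1
Odd-degree vertices: a, b, c, g, h, j, k, l.

8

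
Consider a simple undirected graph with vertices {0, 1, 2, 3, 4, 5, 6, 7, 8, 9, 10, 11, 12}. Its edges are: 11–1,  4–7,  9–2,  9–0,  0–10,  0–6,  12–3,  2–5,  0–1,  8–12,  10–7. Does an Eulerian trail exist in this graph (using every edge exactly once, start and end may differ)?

Degrees: 0:4, 1:2, 2:2, 3:1, 4:1, 5:1, 6:1, 7:2, 8:1, 9:2, 10:2, 11:1, 12:2
Odd-degree vertices: 3, 4, 5, 6, 8, 11 (6 total).
With 6 odd-degree vertices (more than two), no single trail can use every edge.

No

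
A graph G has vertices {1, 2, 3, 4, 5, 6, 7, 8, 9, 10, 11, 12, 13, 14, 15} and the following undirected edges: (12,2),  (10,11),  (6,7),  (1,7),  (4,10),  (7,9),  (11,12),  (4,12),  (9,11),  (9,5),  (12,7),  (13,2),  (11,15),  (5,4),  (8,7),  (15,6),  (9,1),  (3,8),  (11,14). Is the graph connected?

A breadth-first search from 1 visits 1, 7, 9, 6, 12, 8, 5, 11, 15, 4, 2, 3, 10, 14, 13 — all 15 vertices — so the graph is connected.

Yes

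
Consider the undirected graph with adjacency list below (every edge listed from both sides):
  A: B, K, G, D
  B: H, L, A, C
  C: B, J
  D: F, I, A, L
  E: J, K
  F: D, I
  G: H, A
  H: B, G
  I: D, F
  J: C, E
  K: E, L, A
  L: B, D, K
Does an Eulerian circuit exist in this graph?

Degrees: A:4, B:4, C:2, D:4, E:2, F:2, G:2, H:2, I:2, J:2, K:3, L:3
K, L have odd degree; an Eulerian circuit needs every degree to be even, so none exists.

No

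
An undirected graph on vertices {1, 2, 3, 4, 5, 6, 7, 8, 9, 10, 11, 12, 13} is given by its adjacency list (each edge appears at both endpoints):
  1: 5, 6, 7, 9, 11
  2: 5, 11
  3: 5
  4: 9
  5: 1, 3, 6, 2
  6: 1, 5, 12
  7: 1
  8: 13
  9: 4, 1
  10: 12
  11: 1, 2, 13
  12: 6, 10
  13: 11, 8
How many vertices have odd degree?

8

Degrees: 1:5, 2:2, 3:1, 4:1, 5:4, 6:3, 7:1, 8:1, 9:2, 10:1, 11:3, 12:2, 13:2
Odd-degree vertices: 1, 3, 4, 6, 7, 8, 10, 11.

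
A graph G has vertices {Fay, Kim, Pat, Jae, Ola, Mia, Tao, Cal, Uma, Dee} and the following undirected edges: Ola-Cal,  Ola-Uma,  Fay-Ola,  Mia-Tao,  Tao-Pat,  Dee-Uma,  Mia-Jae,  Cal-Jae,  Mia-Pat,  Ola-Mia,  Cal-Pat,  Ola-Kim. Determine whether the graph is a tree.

|V| = 10, |E| = 12.
Connected but with 12 > 9 edges, so it has a cycle and is not a tree.

No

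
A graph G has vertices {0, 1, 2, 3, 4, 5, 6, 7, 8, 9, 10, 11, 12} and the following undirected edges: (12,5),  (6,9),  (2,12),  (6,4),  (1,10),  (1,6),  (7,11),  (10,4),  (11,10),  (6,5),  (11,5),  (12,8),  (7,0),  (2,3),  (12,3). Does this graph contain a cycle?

The graph has 13 vertices, 15 edges, and 1 connected component.
One cycle is 6-4-10-1-6.

Yes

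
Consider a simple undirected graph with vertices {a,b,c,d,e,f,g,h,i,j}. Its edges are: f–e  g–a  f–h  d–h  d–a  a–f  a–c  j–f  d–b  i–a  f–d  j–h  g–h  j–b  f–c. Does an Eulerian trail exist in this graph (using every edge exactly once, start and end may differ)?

No

Degrees: a:5, b:2, c:2, d:4, e:1, f:6, g:2, h:4, i:1, j:3
Odd-degree vertices: a, e, i, j (4 total).
With 4 odd-degree vertices (more than two), no single trail can use every edge.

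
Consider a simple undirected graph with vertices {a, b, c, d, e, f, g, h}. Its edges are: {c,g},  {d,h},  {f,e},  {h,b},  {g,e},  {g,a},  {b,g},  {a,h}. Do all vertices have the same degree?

Degrees: a:2, b:2, c:1, d:1, e:2, f:1, g:4, h:3
Vertex c has degree 1 while g has degree 4, so the graph is not regular.

No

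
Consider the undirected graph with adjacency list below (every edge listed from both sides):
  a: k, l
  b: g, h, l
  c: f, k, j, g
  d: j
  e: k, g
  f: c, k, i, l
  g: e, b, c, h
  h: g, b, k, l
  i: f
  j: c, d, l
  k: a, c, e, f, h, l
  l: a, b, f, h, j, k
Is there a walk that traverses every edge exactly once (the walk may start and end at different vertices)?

Degrees: a:2, b:3, c:4, d:1, e:2, f:4, g:4, h:4, i:1, j:3, k:6, l:6
Odd-degree vertices: b, d, i, j (4 total).
An Eulerian trail requires 0 or 2 odd-degree vertices; here there are 4.

No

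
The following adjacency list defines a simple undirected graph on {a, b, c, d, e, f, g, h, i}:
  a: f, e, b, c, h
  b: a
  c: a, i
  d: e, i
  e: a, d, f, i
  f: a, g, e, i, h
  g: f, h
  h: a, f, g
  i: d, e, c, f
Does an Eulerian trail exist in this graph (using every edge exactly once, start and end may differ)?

No

Degrees: a:5, b:1, c:2, d:2, e:4, f:5, g:2, h:3, i:4
Odd-degree vertices: a, b, f, h (4 total).
An Eulerian trail requires 0 or 2 odd-degree vertices; here there are 4.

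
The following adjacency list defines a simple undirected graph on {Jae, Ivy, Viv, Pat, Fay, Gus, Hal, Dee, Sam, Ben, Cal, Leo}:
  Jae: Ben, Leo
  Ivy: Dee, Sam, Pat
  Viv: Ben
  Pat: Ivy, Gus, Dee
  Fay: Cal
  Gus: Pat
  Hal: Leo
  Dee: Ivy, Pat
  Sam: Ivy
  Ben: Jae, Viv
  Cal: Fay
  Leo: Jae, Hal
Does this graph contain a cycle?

Yes

|V| = 12, |E| = 10, number of components = 3.
Since 10 > 12 - 3, a cycle must exist; for instance Ivy-Pat-Dee-Ivy.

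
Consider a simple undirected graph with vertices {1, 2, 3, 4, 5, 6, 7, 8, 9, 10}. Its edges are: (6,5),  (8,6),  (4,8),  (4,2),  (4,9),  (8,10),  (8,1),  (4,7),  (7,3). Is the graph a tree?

Yes

|V| = 10, |E| = 9.
Connected and |E| = |V| - 1, which characterizes a tree.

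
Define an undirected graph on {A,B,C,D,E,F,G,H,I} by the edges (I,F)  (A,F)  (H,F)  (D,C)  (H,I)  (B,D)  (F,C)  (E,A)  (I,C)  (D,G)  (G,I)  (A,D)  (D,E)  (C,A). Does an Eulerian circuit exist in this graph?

Degrees: A:4, B:1, C:4, D:5, E:2, F:4, G:2, H:2, I:4
B, D have odd degree; an Eulerian circuit needs every degree to be even, so none exists.

No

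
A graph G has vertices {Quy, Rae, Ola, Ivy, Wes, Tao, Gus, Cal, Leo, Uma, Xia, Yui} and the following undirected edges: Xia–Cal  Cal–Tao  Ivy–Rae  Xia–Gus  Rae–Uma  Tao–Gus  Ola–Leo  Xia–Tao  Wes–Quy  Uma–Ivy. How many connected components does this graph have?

Component: {Yui}
Component: {Quy, Wes}
Component: {Ola, Leo}
Component: {Rae, Ivy, Uma}
Component: {Tao, Gus, Cal, Xia}

5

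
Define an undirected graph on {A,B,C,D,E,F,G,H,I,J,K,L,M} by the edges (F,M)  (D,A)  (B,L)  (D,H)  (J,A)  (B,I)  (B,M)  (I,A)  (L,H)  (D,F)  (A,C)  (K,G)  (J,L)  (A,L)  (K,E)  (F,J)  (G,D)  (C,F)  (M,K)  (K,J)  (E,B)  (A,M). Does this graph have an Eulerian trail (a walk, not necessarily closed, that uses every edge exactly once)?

Yes

Degrees: A:6, B:4, C:2, D:4, E:2, F:4, G:2, H:2, I:2, J:4, K:4, L:4, M:4
Odd-degree vertices: none (0 total).
With 0 odd-degree vertices and all edges in one connected piece, an Eulerian trail exists.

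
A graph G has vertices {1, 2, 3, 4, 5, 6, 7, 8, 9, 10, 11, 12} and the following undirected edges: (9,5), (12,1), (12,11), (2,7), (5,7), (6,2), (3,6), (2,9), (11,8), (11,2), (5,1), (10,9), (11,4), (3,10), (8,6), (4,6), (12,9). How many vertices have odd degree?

2

Degrees: 1:2, 2:4, 3:2, 4:2, 5:3, 6:4, 7:2, 8:2, 9:4, 10:2, 11:4, 12:3
Odd-degree vertices: 5, 12.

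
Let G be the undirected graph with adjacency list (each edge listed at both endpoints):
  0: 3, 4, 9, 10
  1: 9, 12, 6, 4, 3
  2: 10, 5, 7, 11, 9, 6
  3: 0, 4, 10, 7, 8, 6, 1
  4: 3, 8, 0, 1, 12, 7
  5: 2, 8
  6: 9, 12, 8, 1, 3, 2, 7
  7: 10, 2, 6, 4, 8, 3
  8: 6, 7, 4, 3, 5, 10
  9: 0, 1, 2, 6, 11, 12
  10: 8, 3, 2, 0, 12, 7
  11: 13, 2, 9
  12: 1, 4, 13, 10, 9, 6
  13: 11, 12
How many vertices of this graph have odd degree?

Degrees: 0:4, 1:5, 2:6, 3:7, 4:6, 5:2, 6:7, 7:6, 8:6, 9:6, 10:6, 11:3, 12:6, 13:2
Odd-degree vertices: 1, 3, 6, 11.

4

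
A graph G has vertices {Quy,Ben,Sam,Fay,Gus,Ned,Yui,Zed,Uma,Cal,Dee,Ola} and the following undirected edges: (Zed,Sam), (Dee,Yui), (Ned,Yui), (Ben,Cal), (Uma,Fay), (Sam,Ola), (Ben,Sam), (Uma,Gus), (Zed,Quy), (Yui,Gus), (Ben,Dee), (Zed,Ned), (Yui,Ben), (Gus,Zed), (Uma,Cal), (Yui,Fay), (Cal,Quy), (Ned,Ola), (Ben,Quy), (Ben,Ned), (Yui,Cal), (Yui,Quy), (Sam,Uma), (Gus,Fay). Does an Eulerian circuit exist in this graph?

No

Degrees: Quy:4, Ben:6, Sam:4, Fay:3, Gus:4, Ned:4, Yui:7, Zed:4, Uma:4, Cal:4, Dee:2, Ola:2
Vertices with odd degree: Fay, Yui. An Eulerian circuit requires all degrees even.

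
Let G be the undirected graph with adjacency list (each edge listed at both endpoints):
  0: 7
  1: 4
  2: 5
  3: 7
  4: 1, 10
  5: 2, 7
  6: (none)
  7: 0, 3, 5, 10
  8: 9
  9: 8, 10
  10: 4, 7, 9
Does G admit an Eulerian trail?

Degrees: 0:1, 1:1, 2:1, 3:1, 4:2, 5:2, 6:0, 7:4, 8:1, 9:2, 10:3
Odd-degree vertices: 0, 1, 2, 3, 8, 10 (6 total).
An Eulerian trail requires 0 or 2 odd-degree vertices; here there are 6.

No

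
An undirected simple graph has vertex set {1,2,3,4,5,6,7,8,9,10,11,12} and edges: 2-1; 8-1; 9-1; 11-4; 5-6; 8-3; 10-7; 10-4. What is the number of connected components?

4

Component: {12}
Component: {5, 6}
Component: {4, 7, 10, 11}
Component: {1, 2, 3, 8, 9}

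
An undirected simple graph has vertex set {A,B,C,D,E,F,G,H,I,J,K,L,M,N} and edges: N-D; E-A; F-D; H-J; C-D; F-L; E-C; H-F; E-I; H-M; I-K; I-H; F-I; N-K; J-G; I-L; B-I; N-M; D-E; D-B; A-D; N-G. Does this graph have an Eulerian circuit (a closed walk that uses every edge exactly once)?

Yes

Degrees: A:2, B:2, C:2, D:6, E:4, F:4, G:2, H:4, I:6, J:2, K:2, L:2, M:2, N:4
All degrees are even and the non-isolated vertices are connected — an Eulerian circuit exists.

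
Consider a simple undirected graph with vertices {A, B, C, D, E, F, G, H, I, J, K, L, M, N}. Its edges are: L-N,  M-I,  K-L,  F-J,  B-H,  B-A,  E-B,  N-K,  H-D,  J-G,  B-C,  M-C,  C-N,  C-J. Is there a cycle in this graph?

|V| = 14, |E| = 14, number of components = 1.
One cycle is N-L-K-N.

Yes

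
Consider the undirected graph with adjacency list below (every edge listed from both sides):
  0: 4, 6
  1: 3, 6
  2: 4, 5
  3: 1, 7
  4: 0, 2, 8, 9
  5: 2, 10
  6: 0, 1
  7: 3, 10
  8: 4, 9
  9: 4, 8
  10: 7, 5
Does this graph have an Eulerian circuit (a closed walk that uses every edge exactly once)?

Degrees: 0:2, 1:2, 2:2, 3:2, 4:4, 5:2, 6:2, 7:2, 8:2, 9:2, 10:2
Every vertex has even degree and the edges form a single connected piece, so an Eulerian circuit exists.

Yes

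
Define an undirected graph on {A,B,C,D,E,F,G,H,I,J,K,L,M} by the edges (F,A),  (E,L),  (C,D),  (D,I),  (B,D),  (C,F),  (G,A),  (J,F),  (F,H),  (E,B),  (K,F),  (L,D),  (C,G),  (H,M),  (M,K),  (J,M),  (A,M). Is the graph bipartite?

Partition the vertices as {D, E, F, G, M} vs {A, B, C, H, I, J, K, L}. Each listed edge has one endpoint in each part, so the graph is bipartite.

Yes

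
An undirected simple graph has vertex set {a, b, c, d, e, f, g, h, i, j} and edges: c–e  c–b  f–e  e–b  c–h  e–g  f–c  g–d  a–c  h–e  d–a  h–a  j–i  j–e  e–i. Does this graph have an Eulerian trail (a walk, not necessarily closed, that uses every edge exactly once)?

No

Degrees: a:3, b:2, c:5, d:2, e:7, f:2, g:2, h:3, i:2, j:2
Odd-degree vertices: a, c, e, h (4 total).
An Eulerian trail requires 0 or 2 odd-degree vertices; here there are 4.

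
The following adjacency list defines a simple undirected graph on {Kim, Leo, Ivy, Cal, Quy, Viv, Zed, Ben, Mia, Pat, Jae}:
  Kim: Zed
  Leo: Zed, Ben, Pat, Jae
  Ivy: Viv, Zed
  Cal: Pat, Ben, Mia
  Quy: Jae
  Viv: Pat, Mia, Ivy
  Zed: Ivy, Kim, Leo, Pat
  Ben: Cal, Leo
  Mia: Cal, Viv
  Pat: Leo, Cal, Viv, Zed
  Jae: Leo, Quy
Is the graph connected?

A breadth-first search from Kim visits Kim, Zed, Pat, Ivy, Leo, Cal, Viv, Jae, Ben, Mia, Quy — all 11 vertices — so the graph is connected.

Yes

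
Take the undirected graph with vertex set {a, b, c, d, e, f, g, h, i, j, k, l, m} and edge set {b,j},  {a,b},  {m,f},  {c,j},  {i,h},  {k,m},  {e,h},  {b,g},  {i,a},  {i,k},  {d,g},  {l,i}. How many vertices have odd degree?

6

Degrees: a:2, b:3, c:1, d:1, e:1, f:1, g:2, h:2, i:4, j:2, k:2, l:1, m:2
Odd-degree vertices: b, c, d, e, f, l.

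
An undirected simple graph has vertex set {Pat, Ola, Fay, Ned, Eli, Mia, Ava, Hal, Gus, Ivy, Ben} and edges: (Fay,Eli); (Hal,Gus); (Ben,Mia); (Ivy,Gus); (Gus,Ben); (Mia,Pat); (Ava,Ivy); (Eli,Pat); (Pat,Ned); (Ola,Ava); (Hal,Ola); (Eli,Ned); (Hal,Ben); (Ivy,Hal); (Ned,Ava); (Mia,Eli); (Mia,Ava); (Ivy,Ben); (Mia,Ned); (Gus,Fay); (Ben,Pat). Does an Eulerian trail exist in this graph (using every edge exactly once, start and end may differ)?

Yes

Degrees: Pat:4, Ola:2, Fay:2, Ned:4, Eli:4, Mia:5, Ava:4, Hal:4, Gus:4, Ivy:4, Ben:5
Odd-degree vertices: Mia, Ben (2 total).
With 2 odd-degree vertices and all edges in one connected piece, an Eulerian trail exists (from Mia to Ben).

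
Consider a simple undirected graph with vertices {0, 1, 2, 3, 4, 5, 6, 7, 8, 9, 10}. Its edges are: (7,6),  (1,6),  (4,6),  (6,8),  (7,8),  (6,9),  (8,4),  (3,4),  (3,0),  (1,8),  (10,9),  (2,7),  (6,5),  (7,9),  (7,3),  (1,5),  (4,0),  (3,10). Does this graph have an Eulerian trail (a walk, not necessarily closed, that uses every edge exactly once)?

Degrees: 0:2, 1:3, 2:1, 3:4, 4:4, 5:2, 6:6, 7:5, 8:4, 9:3, 10:2
Odd-degree vertices: 1, 2, 7, 9 (4 total).
An Eulerian trail requires 0 or 2 odd-degree vertices; here there are 4.

No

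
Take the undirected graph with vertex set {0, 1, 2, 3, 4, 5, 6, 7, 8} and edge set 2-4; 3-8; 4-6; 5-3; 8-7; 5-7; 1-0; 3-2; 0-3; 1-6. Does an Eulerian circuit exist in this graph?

Yes

Degrees: 0:2, 1:2, 2:2, 3:4, 4:2, 5:2, 6:2, 7:2, 8:2
All degrees are even and the non-isolated vertices are connected — an Eulerian circuit exists.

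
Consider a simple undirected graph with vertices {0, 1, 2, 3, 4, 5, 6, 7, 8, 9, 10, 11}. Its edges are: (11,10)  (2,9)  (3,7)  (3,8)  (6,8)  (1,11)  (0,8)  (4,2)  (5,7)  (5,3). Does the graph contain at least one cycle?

Yes

|V| = 12, |E| = 10, number of components = 3.
Since 10 > 12 - 3, a cycle must exist; for instance 3-7-5-3.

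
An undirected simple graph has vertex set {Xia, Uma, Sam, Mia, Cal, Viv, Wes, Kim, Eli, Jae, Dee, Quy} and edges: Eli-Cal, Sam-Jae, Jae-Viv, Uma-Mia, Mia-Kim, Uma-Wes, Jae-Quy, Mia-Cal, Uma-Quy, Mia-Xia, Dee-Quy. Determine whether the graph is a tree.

Yes

|V| = 12, |E| = 11.
Connected and |E| = |V| - 1, which characterizes a tree.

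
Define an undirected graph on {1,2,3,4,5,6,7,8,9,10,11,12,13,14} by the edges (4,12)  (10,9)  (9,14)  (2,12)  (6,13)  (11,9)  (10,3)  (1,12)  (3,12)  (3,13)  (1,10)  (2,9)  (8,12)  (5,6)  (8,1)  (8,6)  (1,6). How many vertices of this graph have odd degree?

Degrees: 1:4, 2:2, 3:3, 4:1, 5:1, 6:4, 7:0, 8:3, 9:4, 10:3, 11:1, 12:5, 13:2, 14:1
Odd-degree vertices: 3, 4, 5, 8, 10, 11, 12, 14.

8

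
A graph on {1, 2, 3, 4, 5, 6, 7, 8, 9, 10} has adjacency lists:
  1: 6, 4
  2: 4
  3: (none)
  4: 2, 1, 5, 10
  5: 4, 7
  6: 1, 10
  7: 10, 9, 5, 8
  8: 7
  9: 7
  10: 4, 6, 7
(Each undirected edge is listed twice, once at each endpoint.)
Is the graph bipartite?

A valid 2-coloring puts {3, 4, 6, 7} on one side and {1, 2, 5, 8, 9, 10} on the other; every edge crosses between the two sides.

Yes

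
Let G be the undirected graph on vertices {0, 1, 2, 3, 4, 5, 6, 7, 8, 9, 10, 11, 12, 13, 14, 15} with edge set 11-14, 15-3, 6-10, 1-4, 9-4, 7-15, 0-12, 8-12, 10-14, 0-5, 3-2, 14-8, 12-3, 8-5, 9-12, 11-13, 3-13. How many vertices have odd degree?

Degrees: 0:2, 1:1, 2:1, 3:4, 4:2, 5:2, 6:1, 7:1, 8:3, 9:2, 10:2, 11:2, 12:4, 13:2, 14:3, 15:2
Odd-degree vertices: 1, 2, 6, 7, 8, 14.

6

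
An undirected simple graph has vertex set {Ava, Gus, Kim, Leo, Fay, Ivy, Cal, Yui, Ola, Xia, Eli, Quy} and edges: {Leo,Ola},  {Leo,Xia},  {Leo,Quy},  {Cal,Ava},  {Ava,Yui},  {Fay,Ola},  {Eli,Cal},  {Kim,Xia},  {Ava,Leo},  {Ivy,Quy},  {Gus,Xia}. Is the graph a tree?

Yes

|V| = 12, |E| = 11.
It is connected with exactly 11 edges, hence acyclic — it is a tree.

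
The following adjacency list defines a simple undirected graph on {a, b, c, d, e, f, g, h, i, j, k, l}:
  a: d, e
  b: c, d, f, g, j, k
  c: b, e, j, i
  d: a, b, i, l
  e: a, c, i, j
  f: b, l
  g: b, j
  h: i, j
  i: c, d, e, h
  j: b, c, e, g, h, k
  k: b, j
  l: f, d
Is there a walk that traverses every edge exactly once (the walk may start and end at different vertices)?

Degrees: a:2, b:6, c:4, d:4, e:4, f:2, g:2, h:2, i:4, j:6, k:2, l:2
Odd-degree vertices: none (0 total).
The non-isolated vertices are connected and exactly 0 have odd degree, so an Eulerian trail exists.

Yes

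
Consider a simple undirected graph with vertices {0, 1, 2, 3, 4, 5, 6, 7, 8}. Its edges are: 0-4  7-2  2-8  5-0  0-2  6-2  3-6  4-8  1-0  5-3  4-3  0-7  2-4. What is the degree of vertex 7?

2

Neighbors of 7: 0, 2.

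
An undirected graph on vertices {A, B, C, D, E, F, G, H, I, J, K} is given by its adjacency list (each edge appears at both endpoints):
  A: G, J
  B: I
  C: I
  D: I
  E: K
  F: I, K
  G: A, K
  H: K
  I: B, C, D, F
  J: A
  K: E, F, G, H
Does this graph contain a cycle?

|V| = 11, |E| = 10, number of components = 1.
A forest on 11 vertices with 1 component has exactly 10 edges, which matches — so no cycle.

No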